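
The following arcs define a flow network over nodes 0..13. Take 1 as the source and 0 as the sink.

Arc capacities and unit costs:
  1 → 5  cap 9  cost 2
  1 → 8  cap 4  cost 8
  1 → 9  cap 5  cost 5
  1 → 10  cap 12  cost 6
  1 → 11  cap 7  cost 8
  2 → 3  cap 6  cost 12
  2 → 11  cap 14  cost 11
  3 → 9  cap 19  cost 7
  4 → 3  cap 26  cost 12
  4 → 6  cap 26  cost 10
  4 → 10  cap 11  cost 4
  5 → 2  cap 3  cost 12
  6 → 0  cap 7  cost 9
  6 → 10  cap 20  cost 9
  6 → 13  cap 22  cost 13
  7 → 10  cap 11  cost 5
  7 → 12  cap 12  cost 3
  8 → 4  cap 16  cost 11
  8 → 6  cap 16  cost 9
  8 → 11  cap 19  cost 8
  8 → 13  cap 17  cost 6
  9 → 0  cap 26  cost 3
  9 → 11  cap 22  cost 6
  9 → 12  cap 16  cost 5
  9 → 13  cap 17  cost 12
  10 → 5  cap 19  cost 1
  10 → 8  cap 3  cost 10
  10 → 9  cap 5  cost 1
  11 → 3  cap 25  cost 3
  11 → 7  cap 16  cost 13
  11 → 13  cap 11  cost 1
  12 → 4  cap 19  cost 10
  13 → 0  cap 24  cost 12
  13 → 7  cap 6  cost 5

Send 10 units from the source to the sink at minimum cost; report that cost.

shortest-cost path #1: 1→9→0 push 5 @ unit cost 8 (adds 40)
shortest-cost path #2: 1→10→9→0 push 5 @ unit cost 10 (adds 50)
total cost = 90

Minimum cost for 10 units: 90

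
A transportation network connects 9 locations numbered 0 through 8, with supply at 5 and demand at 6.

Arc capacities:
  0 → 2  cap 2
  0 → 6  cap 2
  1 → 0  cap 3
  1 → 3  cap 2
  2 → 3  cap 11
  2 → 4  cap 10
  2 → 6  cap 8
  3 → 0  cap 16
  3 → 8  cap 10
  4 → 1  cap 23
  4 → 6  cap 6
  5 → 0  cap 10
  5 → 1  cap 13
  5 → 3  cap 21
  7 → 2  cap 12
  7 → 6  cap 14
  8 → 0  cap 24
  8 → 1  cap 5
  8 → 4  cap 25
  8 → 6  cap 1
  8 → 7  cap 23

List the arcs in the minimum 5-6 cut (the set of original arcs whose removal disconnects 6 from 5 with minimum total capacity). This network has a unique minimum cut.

Min-cut arcs: {(0,2), (0,6), (3,8)} (total capacity 14)

augment #1: 5→0→6 push 2
augment #2: 5→0→2→6 push 2
augment #3: 5→3→8→6 push 1
augment #4: 5→3→8→4→6 push 6
augment #5: 5→3→8→7→6 push 3
max flow = 14; residual-reachable set from 5 gives S-side
cut edges (S→T): {(0,2), (0,6), (3,8)} total cap 14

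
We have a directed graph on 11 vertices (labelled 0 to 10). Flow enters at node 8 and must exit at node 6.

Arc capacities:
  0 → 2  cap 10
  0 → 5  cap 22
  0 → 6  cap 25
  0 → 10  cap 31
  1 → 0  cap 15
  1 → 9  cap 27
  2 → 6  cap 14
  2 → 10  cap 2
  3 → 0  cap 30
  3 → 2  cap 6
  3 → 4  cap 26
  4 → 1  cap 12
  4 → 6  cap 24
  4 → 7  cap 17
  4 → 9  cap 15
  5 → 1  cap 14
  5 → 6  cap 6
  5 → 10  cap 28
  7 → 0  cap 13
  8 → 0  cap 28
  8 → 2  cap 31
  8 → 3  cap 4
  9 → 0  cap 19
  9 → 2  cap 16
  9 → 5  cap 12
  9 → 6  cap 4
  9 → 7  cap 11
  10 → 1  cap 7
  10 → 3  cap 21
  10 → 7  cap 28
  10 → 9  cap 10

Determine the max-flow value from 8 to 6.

augment #1: 8→0→6 bottleneck 25, total now 25
augment #2: 8→2→6 bottleneck 14, total now 39
augment #3: 8→0→5→6 bottleneck 3, total now 42
augment #4: 8→3→4→6 bottleneck 4, total now 46
augment #5: 8→2→10→9→6 bottleneck 2, total now 48

Maximum flow value: 48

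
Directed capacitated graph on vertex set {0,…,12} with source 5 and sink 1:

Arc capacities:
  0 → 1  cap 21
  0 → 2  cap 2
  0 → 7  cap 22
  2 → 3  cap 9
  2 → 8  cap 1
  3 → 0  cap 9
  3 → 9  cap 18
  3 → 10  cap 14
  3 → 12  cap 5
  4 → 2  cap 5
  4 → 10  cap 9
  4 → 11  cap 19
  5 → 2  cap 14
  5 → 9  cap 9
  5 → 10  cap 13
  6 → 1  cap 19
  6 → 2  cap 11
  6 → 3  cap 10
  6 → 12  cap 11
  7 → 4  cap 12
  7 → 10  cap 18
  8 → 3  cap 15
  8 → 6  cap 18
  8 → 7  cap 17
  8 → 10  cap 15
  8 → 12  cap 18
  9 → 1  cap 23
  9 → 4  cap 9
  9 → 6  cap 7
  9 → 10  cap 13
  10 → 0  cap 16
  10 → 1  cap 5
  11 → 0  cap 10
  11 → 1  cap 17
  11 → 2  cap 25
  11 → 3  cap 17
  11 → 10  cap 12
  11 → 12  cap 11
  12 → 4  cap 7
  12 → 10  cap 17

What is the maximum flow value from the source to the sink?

augment #1: 5→9→1 bottleneck 9, total now 9
augment #2: 5→10→1 bottleneck 5, total now 14
augment #3: 5→10→0→1 bottleneck 8, total now 22
augment #4: 5→2→3→0→1 bottleneck 9, total now 31
augment #5: 5→2→8→6→1 bottleneck 1, total now 32

Maximum flow value: 32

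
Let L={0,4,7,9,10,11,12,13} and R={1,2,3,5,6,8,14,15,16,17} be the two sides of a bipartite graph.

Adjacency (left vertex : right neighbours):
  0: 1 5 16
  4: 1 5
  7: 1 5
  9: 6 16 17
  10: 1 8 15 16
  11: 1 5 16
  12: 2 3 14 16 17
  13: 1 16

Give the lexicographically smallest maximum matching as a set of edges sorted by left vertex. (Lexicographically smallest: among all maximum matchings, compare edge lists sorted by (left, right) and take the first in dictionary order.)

|M| = 6 (so the lex-smallest maximum matching has 6 edges)
process left vertices in ascending order; for each, take the smallest-labelled available neighbour that still permits 6 edges overall, or leave it unmatched if none does
lex-smallest matching: {0-1, 4-5, 9-6, 10-8, 11-16, 12-2}

Lex-smallest maximum matching: {(0,1), (4,5), (9,6), (10,8), (11,16), (12,2)}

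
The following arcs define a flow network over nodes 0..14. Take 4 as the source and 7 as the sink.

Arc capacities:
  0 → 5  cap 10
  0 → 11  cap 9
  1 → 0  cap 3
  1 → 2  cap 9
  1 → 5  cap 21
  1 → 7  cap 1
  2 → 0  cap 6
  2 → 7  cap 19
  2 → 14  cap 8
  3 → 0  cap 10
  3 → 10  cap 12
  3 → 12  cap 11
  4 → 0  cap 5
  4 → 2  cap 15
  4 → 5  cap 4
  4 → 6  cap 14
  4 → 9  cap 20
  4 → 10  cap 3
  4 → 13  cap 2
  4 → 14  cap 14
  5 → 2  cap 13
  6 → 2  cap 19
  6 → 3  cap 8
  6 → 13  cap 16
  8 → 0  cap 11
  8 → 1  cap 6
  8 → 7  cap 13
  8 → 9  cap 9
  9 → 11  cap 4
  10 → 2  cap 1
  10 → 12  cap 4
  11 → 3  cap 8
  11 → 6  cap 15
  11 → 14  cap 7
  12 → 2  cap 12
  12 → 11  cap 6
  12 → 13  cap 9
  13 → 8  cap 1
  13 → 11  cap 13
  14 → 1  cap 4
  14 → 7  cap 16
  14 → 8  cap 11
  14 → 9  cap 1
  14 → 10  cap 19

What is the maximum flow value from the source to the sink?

Maximum flow value: 48

augment #1: 4→2→7 bottleneck 15, total now 15
augment #2: 4→14→7 bottleneck 14, total now 29
augment #3: 4→5→2→7 bottleneck 4, total now 33
augment #4: 4→13→8→7 bottleneck 1, total now 34
augment #5: 4→0→11→14→7 bottleneck 2, total now 36
augment #6: 4→0→11→14→1→7 bottleneck 1, total now 37
augment #7: 4→0→11→14→8→7 bottleneck 2, total now 39
augment #8: 4→6→2→14→8→7 bottleneck 8, total now 47
augment #9: 4→9→11→14→8→7 bottleneck 1, total now 48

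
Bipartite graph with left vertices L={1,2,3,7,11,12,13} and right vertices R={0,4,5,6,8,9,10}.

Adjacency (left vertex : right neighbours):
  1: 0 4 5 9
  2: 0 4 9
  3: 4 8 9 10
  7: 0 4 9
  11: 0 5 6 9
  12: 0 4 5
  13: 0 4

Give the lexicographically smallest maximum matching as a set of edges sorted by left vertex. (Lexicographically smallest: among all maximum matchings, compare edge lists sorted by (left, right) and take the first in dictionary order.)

Lex-smallest maximum matching: {(1,0), (2,4), (3,8), (7,9), (11,6), (12,5)}

|M| = 6 (so the lex-smallest maximum matching has 6 edges)
process left vertices in ascending order; for each, take the smallest-labelled available neighbour that still permits 6 edges overall, or leave it unmatched if none does
lex-smallest matching: {1-0, 2-4, 3-8, 7-9, 11-6, 12-5}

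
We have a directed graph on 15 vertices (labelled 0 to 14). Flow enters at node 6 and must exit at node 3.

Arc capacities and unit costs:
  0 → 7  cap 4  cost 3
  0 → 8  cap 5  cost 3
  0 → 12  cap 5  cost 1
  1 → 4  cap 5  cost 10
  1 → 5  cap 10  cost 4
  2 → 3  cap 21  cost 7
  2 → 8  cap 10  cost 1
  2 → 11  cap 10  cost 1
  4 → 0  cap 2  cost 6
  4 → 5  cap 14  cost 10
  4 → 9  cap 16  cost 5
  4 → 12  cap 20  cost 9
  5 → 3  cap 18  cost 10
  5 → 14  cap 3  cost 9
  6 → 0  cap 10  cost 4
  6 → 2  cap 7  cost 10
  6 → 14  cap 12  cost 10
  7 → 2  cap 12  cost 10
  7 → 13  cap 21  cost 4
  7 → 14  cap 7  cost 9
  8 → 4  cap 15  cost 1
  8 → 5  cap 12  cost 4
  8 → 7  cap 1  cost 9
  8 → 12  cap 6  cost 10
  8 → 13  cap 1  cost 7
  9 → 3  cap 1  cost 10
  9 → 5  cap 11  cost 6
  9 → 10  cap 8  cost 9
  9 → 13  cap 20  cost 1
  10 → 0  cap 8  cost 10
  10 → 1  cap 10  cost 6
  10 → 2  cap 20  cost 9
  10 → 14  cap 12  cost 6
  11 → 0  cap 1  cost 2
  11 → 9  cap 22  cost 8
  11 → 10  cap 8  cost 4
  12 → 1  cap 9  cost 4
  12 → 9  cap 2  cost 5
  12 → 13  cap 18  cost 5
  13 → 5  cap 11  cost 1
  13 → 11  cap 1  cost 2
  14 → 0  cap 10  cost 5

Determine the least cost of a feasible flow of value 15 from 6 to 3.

shortest-cost path #1: 6→2→3 push 7 @ unit cost 17 (adds 119)
shortest-cost path #2: 6→0→12→9→3 push 1 @ unit cost 20 (adds 20)
shortest-cost path #3: 6→0→8→5→3 push 5 @ unit cost 21 (adds 105)
shortest-cost path #4: 6→0→12→13→5→3 push 2 @ unit cost 21 (adds 42)
total cost = 286

Minimum cost for 15 units: 286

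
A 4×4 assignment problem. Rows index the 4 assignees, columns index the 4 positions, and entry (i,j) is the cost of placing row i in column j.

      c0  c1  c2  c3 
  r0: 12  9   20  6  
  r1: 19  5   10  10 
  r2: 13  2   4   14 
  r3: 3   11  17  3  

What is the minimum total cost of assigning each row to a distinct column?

optimal assignment: row0→col3 (cost 6), row1→col1 (cost 5), row2→col2 (cost 4), row3→col0 (cost 3)
total = 6 + 5 + 4 + 3 = 18

Minimum assignment cost: 18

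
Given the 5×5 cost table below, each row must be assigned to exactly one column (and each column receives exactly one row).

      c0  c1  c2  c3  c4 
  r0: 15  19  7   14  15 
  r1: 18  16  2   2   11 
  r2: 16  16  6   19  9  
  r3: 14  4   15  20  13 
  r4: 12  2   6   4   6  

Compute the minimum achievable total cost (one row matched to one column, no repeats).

optimal assignment: row0→col0 (cost 15), row1→col3 (cost 2), row2→col2 (cost 6), row3→col1 (cost 4), row4→col4 (cost 6)
total = 15 + 2 + 6 + 4 + 6 = 33

Minimum assignment cost: 33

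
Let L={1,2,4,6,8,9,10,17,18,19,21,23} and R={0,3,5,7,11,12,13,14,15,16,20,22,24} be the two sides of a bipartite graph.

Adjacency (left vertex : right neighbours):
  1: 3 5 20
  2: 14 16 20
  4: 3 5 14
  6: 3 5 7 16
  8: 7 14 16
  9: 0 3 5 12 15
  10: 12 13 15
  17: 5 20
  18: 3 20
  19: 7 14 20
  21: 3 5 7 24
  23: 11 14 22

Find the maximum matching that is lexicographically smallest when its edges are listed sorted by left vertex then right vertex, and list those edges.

|M| = 10 (so the lex-smallest maximum matching has 10 edges)
process left vertices in ascending order; for each, take the smallest-labelled available neighbour that still permits 10 edges overall, or leave it unmatched if none does
lex-smallest matching: {1-3, 2-14, 4-5, 6-7, 8-16, 9-0, 10-12, 17-20, 21-24, 23-11}

Lex-smallest maximum matching: {(1,3), (2,14), (4,5), (6,7), (8,16), (9,0), (10,12), (17,20), (21,24), (23,11)}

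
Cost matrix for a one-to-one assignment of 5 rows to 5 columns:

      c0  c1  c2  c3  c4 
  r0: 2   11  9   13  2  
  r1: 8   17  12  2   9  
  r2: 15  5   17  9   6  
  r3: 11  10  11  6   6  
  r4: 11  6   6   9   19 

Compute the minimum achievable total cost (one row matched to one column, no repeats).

Minimum assignment cost: 21

optimal assignment: row0→col0 (cost 2), row1→col3 (cost 2), row2→col1 (cost 5), row3→col4 (cost 6), row4→col2 (cost 6)
total = 2 + 2 + 5 + 6 + 6 = 21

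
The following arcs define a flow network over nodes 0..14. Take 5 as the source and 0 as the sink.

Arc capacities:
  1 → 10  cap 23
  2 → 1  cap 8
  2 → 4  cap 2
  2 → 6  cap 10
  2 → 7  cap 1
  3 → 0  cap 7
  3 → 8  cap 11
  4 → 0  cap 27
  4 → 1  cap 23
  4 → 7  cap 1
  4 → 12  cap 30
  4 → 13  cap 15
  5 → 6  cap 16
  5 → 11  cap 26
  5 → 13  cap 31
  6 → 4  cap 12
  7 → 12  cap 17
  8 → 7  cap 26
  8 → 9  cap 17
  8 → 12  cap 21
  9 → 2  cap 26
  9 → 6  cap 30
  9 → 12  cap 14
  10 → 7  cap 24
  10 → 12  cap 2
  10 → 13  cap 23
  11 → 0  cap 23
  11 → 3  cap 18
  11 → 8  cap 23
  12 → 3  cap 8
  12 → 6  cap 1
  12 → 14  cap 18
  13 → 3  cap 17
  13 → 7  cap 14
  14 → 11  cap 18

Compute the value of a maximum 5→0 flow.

augment #1: 5→11→0 bottleneck 23, total now 23
augment #2: 5→6→4→0 bottleneck 12, total now 35
augment #3: 5→11→3→0 bottleneck 3, total now 38
augment #4: 5→13→3→0 bottleneck 4, total now 42
augment #5: 5→13→3→8→9→2→4→0 bottleneck 2, total now 44

Maximum flow value: 44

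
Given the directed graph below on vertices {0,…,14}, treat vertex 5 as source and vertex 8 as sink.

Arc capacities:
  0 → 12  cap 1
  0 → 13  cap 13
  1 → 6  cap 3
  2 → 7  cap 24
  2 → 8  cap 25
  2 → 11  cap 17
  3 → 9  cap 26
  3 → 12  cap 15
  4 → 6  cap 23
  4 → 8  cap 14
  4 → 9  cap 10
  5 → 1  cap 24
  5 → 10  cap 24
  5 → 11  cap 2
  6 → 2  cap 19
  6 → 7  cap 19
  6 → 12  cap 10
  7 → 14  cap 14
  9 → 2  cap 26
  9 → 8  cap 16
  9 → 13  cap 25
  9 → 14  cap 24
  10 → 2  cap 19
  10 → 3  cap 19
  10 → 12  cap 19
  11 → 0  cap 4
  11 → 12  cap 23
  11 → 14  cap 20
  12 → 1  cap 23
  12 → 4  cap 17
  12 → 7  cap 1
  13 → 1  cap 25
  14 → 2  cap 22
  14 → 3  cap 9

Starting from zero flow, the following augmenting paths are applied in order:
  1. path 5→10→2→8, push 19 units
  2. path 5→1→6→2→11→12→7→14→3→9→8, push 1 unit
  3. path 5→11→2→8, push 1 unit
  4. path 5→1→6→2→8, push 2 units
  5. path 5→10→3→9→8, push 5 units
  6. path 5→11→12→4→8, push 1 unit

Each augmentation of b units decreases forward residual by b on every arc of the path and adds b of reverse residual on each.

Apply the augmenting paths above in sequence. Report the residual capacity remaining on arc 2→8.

after path 1 (5→10→2→8, push 19): res(2,8)=6
after path 2 (5→1→6→2→11→12→7→14→3→9→8, push 1): res(2,8)=6
after path 3 (5→11→2→8, push 1): res(2,8)=5
after path 4 (5→1→6→2→8, push 2): res(2,8)=3
after path 5 (5→10→3→9→8, push 5): res(2,8)=3
after path 6 (5→11→12→4→8, push 1): res(2,8)=3

Residual capacity of (2,8): 3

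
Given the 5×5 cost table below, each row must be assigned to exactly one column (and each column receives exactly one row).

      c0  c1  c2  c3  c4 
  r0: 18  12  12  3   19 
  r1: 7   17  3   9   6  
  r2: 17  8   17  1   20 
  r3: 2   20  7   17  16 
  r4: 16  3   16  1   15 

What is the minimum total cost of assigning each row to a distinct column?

Minimum assignment cost: 24

optimal assignment: row0→col2 (cost 12), row1→col4 (cost 6), row2→col3 (cost 1), row3→col0 (cost 2), row4→col1 (cost 3)
total = 12 + 6 + 1 + 2 + 3 = 24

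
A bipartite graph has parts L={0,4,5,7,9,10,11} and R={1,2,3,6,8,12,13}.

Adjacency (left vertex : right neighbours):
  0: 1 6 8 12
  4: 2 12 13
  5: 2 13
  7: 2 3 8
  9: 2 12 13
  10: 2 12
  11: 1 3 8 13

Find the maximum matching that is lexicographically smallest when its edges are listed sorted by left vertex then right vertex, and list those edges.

Lex-smallest maximum matching: {(0,1), (4,2), (5,13), (7,3), (9,12), (11,8)}

|M| = 6 (so the lex-smallest maximum matching has 6 edges)
process left vertices in ascending order; for each, take the smallest-labelled available neighbour that still permits 6 edges overall, or leave it unmatched if none does
lex-smallest matching: {0-1, 4-2, 5-13, 7-3, 9-12, 11-8}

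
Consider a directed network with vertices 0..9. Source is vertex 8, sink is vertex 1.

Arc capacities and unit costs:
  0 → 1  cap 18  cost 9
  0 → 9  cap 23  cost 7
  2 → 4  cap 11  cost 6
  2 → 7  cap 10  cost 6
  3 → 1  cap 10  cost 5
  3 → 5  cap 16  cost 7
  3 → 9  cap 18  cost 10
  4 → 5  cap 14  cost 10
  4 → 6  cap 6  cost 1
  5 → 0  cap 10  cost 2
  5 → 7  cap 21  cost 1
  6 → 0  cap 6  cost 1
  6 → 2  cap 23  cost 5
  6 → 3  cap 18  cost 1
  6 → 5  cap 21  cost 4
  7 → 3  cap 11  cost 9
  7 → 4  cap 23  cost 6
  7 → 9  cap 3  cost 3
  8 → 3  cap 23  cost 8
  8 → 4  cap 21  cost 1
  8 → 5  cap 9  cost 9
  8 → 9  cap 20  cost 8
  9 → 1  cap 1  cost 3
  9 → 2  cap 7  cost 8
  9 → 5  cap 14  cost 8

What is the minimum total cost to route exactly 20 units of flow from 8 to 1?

Minimum cost for 20 units: 273

shortest-cost path #1: 8→4→6→3→1 push 6 @ unit cost 8 (adds 48)
shortest-cost path #2: 8→9→1 push 1 @ unit cost 11 (adds 11)
shortest-cost path #3: 8→3→1 push 4 @ unit cost 13 (adds 52)
shortest-cost path #4: 8→3→6→0→1 push 6 @ unit cost 17 (adds 102)
shortest-cost path #5: 8→5→0→1 push 3 @ unit cost 20 (adds 60)
total cost = 273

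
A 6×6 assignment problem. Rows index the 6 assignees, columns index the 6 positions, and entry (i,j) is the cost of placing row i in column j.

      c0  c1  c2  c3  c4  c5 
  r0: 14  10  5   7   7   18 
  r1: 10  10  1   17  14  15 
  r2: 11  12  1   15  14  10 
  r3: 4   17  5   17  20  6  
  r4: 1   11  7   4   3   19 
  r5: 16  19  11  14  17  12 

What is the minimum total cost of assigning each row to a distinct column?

Minimum assignment cost: 37

optimal assignment: row0→col3 (cost 7), row1→col1 (cost 10), row2→col2 (cost 1), row3→col0 (cost 4), row4→col4 (cost 3), row5→col5 (cost 12)
total = 7 + 10 + 1 + 4 + 3 + 12 = 37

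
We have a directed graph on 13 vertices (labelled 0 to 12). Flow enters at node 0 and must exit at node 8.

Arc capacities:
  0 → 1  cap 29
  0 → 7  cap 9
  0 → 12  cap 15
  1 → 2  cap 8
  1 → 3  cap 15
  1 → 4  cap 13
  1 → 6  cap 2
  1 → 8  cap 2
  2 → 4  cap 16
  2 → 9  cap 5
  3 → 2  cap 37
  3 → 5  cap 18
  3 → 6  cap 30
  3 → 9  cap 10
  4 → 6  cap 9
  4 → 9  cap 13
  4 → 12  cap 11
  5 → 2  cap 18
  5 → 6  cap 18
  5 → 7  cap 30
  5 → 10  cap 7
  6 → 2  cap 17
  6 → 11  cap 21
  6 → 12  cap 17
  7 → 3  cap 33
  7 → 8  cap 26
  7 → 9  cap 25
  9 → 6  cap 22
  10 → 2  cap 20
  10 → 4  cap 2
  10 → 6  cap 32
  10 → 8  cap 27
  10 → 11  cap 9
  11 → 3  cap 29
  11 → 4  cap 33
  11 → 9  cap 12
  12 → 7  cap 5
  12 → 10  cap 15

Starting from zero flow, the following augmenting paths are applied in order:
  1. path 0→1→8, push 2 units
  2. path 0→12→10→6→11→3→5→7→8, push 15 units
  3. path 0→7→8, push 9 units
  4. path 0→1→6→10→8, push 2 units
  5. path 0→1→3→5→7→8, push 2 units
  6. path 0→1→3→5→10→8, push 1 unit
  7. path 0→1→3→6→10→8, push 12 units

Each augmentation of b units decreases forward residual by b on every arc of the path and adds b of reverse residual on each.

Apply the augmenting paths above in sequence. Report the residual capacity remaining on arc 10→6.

Residual capacity of (10,6): 31

after path 1 (0→1→8, push 2): res(10,6)=32
after path 2 (0→12→10→6→11→3→5→7→8, push 15): res(10,6)=17
after path 3 (0→7→8, push 9): res(10,6)=17
after path 4 (0→1→6→10→8, push 2): res(10,6)=19
after path 5 (0→1→3→5→7→8, push 2): res(10,6)=19
after path 6 (0→1→3→5→10→8, push 1): res(10,6)=19
after path 7 (0→1→3→6→10→8, push 12): res(10,6)=31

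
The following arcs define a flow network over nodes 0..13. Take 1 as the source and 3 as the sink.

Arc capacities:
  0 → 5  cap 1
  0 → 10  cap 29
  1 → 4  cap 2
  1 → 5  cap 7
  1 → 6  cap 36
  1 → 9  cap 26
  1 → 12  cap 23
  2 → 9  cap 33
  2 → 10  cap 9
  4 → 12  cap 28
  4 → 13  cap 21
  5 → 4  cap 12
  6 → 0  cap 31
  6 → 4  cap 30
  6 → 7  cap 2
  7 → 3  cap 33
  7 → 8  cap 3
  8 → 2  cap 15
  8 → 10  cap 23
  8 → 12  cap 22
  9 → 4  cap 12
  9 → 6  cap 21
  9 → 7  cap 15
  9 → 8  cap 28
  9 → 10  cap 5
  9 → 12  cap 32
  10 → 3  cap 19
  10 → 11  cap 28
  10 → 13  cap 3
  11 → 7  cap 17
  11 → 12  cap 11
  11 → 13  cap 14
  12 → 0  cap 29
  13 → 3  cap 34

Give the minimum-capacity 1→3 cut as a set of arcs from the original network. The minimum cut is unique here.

augment #1: 1→4→13→3 push 2
augment #2: 1→6→7→3 push 2
augment #3: 1→9→7→3 push 15
augment #4: 1→9→10→3 push 5
augment #5: 1→5→4→13→3 push 7
augment #6: 1→6→0→10→3 push 14
augment #7: 1→6→4→13→3 push 12
augment #8: 1→6→0→10→13→3 push 3
augment #9: 1→6→0→10→11→7→3 push 5
augment #10: 1→9→8→10→11→7→3 push 6
augment #11: 1→12→0→10→11→7→3 push 5
augment #12: 1→12→0→10→11→13→3 push 2
max flow = 78; residual-reachable set from 1 gives S-side
cut edges (S→T): {(0,10), (1,9), (4,13), (6,7)} total cap 78

Min-cut arcs: {(0,10), (1,9), (4,13), (6,7)} (total capacity 78)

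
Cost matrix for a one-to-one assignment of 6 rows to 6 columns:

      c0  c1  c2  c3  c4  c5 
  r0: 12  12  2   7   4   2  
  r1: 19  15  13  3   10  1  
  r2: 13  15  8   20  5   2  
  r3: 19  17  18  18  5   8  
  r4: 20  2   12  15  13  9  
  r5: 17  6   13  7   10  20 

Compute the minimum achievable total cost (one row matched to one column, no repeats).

optimal assignment: row0→col2 (cost 2), row1→col5 (cost 1), row2→col0 (cost 13), row3→col4 (cost 5), row4→col1 (cost 2), row5→col3 (cost 7)
total = 2 + 1 + 13 + 5 + 2 + 7 = 30

Minimum assignment cost: 30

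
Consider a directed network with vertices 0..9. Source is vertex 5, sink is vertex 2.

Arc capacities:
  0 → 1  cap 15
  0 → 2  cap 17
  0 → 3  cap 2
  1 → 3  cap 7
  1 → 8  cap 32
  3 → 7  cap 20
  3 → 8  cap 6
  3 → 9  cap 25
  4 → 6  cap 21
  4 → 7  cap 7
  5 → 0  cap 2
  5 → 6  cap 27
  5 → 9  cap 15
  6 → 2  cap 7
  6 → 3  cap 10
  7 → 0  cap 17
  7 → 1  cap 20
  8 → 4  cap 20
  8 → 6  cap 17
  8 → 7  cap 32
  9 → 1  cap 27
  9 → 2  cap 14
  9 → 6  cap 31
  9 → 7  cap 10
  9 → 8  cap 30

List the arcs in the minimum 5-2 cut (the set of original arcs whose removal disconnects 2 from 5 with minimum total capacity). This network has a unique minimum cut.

Min-cut arcs: {(5,0), (5,9), (6,2), (6,3)} (total capacity 34)

augment #1: 5→0→2 push 2
augment #2: 5→6→2 push 7
augment #3: 5→9→2 push 14
augment #4: 5→9→7→0→2 push 1
augment #5: 5→6→3→7→0→2 push 10
max flow = 34; residual-reachable set from 5 gives S-side
cut edges (S→T): {(5,0), (5,9), (6,2), (6,3)} total cap 34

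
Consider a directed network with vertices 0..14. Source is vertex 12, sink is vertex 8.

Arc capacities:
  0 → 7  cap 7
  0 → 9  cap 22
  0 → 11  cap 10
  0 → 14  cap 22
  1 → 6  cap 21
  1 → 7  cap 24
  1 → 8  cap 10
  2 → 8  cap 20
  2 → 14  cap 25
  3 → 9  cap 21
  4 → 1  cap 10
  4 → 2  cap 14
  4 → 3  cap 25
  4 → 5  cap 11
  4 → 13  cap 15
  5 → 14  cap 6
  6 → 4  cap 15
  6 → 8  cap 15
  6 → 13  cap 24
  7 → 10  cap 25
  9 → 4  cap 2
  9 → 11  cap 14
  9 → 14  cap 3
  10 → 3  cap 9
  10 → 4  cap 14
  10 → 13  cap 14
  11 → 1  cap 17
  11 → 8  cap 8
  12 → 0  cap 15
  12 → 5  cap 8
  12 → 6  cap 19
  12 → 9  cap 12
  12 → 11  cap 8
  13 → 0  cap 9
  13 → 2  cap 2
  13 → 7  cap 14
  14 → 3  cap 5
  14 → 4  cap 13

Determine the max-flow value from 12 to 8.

Maximum flow value: 49

augment #1: 12→6→8 bottleneck 15, total now 15
augment #2: 12→11→8 bottleneck 8, total now 23
augment #3: 12→0→11→1→8 bottleneck 10, total now 33
augment #4: 12→6→4→2→8 bottleneck 4, total now 37
augment #5: 12→9→4→2→8 bottleneck 2, total now 39
augment #6: 12→0→14→4→2→8 bottleneck 5, total now 44
augment #7: 12→5→14→4→2→8 bottleneck 3, total now 47
augment #8: 12→5→14→4→13→2→8 bottleneck 2, total now 49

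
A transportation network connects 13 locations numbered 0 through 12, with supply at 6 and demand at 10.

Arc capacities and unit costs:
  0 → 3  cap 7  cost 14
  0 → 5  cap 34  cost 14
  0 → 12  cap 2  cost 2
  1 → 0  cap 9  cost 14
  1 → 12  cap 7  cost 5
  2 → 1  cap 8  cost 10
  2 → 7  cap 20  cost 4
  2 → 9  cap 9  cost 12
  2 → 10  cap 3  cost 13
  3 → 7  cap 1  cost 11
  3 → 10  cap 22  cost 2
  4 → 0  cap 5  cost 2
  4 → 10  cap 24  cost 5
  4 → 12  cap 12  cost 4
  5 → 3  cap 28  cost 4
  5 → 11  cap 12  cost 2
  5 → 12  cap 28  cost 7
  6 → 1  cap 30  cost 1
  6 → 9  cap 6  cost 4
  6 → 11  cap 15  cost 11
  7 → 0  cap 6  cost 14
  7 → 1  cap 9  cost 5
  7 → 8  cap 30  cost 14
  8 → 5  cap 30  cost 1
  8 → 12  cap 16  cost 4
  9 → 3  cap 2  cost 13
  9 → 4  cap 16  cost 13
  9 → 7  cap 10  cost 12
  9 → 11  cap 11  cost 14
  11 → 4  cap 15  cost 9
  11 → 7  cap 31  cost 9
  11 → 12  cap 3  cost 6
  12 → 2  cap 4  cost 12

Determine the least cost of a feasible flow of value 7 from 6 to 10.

Minimum cost for 7 units: 151

shortest-cost path #1: 6→9→3→10 push 2 @ unit cost 19 (adds 38)
shortest-cost path #2: 6→9→4→10 push 4 @ unit cost 22 (adds 88)
shortest-cost path #3: 6→11→4→10 push 1 @ unit cost 25 (adds 25)
total cost = 151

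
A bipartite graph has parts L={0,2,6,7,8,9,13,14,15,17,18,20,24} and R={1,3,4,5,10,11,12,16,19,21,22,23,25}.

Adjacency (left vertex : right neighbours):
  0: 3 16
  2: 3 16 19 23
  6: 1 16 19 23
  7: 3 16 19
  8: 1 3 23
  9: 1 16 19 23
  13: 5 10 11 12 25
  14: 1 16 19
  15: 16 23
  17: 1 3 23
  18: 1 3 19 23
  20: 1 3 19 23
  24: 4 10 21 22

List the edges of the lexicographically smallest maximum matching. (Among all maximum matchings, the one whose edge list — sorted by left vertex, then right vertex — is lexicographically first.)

|M| = 7 (so the lex-smallest maximum matching has 7 edges)
process left vertices in ascending order; for each, take the smallest-labelled available neighbour that still permits 7 edges overall, or leave it unmatched if none does
lex-smallest matching: {0-3, 2-16, 6-1, 7-19, 8-23, 13-5, 24-4}

Lex-smallest maximum matching: {(0,3), (2,16), (6,1), (7,19), (8,23), (13,5), (24,4)}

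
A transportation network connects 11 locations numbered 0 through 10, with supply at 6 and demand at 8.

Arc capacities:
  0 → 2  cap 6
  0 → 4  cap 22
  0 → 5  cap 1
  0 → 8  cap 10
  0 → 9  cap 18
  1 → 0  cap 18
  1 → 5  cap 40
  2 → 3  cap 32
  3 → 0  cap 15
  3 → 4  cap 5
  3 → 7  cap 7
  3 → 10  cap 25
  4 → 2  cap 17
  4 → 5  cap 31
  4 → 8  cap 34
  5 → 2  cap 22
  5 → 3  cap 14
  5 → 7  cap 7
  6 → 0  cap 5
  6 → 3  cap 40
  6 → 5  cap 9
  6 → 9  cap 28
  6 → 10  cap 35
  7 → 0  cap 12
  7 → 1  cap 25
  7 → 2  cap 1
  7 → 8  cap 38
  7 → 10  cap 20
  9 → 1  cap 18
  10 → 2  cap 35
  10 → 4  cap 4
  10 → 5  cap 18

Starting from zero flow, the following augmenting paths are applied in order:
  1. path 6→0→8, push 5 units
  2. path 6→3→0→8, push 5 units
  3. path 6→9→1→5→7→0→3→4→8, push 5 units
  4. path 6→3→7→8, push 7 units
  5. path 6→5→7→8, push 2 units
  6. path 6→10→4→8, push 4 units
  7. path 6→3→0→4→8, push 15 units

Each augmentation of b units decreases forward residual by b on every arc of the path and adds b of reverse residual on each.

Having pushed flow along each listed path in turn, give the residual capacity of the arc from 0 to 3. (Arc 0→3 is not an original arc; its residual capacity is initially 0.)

Residual capacity of (0,3): 15

after path 1 (6→0→8, push 5): res(0,3)=0
after path 2 (6→3→0→8, push 5): res(0,3)=5
after path 3 (6→9→1→5→7→0→3→4→8, push 5): res(0,3)=0
after path 4 (6→3→7→8, push 7): res(0,3)=0
after path 5 (6→5→7→8, push 2): res(0,3)=0
after path 6 (6→10→4→8, push 4): res(0,3)=0
after path 7 (6→3→0→4→8, push 15): res(0,3)=15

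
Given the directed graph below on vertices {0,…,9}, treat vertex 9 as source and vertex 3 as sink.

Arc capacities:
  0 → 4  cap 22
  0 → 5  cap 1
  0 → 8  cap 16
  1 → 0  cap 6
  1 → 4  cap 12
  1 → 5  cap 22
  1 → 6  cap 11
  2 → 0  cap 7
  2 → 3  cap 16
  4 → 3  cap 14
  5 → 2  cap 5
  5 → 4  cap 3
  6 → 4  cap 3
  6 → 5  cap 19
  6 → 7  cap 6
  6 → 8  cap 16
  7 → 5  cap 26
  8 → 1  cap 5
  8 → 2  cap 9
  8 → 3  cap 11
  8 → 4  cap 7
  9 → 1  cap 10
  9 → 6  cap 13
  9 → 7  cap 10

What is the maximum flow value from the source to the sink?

augment #1: 9→1→4→3 bottleneck 10, total now 10
augment #2: 9→6→4→3 bottleneck 3, total now 13
augment #3: 9→6→8→3 bottleneck 10, total now 23
augment #4: 9→7→5→2→3 bottleneck 5, total now 28
augment #5: 9→7→5→4→3 bottleneck 1, total now 29
augment #6: 9→7→5→4→6→8→3 bottleneck 1, total now 30
augment #7: 9→7→5→4→6→8→2→3 bottleneck 1, total now 31

Maximum flow value: 31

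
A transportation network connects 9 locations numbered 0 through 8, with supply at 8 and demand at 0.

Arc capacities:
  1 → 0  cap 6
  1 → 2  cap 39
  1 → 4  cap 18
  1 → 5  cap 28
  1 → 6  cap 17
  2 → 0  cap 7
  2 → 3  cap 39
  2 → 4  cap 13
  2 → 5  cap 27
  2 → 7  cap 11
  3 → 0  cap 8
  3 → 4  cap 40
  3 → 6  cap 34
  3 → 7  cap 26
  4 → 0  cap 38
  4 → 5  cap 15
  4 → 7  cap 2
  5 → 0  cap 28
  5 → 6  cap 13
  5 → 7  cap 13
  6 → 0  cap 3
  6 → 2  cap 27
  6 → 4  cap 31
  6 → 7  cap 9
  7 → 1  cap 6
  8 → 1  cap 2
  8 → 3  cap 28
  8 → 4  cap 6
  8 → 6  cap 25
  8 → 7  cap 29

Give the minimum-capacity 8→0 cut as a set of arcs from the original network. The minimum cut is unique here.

augment #1: 8→1→0 push 2
augment #2: 8→3→0 push 8
augment #3: 8→4→0 push 6
augment #4: 8→6→0 push 3
augment #5: 8→3→4→0 push 20
augment #6: 8→6→2→0 push 7
augment #7: 8→6→4→0 push 12
augment #8: 8→7→1→0 push 4
augment #9: 8→6→2→5→0 push 3
augment #10: 8→7→1→5→0 push 2
max flow = 67; residual-reachable set from 8 gives S-side
cut edges (S→T): {(7,1), (8,1), (8,3), (8,4), (8,6)} total cap 67

Min-cut arcs: {(7,1), (8,1), (8,3), (8,4), (8,6)} (total capacity 67)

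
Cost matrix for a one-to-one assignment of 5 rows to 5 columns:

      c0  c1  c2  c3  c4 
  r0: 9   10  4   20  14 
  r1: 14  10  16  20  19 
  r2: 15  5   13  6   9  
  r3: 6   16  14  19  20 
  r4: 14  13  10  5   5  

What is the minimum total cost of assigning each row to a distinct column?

Minimum assignment cost: 31

optimal assignment: row0→col2 (cost 4), row1→col1 (cost 10), row2→col3 (cost 6), row3→col0 (cost 6), row4→col4 (cost 5)
total = 4 + 10 + 6 + 6 + 5 = 31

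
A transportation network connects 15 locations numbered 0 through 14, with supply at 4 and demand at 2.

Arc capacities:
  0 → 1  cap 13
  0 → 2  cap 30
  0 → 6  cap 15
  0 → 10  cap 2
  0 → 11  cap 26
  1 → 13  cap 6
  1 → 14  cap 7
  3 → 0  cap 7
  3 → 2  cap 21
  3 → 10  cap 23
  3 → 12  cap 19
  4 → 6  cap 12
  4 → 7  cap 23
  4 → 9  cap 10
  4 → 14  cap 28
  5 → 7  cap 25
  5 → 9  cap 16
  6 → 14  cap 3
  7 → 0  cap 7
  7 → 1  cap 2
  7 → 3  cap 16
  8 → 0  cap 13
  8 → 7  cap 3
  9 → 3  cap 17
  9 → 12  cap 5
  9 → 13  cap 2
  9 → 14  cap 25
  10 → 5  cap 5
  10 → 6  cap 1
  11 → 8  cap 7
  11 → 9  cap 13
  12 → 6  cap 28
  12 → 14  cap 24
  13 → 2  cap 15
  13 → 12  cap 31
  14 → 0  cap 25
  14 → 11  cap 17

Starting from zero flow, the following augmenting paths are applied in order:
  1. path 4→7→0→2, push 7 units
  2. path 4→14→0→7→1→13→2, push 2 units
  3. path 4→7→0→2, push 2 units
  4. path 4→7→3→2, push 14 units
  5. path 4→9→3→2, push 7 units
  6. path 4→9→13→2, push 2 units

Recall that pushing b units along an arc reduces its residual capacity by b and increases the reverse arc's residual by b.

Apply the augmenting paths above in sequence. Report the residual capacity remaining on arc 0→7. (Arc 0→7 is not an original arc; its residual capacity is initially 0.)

after path 1 (4→7→0→2, push 7): res(0,7)=7
after path 2 (4→14→0→7→1→13→2, push 2): res(0,7)=5
after path 3 (4→7→0→2, push 2): res(0,7)=7
after path 4 (4→7→3→2, push 14): res(0,7)=7
after path 5 (4→9→3→2, push 7): res(0,7)=7
after path 6 (4→9→13→2, push 2): res(0,7)=7

Residual capacity of (0,7): 7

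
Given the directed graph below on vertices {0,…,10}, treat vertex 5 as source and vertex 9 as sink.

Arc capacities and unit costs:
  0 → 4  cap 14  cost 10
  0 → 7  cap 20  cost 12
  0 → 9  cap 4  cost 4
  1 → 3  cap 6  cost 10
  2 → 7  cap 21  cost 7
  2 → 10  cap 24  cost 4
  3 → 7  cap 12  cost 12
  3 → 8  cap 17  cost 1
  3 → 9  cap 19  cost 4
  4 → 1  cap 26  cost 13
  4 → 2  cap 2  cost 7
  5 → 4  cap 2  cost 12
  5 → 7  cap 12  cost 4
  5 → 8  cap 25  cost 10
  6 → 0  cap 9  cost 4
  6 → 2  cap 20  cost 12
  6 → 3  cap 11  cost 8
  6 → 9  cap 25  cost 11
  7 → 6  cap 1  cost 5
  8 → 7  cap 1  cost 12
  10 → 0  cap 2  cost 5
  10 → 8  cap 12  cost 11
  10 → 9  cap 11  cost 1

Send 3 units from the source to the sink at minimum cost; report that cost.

shortest-cost path #1: 5→7→6→0→9 push 1 @ unit cost 17 (adds 17)
shortest-cost path #2: 5→4→2→10→9 push 2 @ unit cost 24 (adds 48)
total cost = 65

Minimum cost for 3 units: 65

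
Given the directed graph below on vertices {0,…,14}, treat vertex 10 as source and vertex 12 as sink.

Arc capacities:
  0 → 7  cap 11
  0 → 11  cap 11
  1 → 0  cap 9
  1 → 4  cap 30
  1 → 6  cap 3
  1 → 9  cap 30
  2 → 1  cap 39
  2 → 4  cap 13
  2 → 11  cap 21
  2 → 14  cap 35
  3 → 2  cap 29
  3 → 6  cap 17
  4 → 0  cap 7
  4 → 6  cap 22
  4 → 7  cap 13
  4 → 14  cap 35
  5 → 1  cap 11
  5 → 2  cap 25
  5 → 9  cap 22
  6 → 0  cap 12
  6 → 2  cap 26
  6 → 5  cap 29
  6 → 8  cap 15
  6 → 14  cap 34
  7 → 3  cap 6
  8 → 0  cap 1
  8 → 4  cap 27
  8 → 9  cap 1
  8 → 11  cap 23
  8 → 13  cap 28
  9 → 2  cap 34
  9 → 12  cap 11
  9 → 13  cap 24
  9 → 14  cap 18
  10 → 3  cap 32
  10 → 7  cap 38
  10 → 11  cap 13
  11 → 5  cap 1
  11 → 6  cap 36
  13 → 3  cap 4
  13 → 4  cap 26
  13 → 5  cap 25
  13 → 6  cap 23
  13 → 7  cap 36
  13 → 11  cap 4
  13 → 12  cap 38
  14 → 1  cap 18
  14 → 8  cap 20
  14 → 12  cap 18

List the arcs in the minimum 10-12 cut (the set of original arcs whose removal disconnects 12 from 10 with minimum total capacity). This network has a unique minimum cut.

augment #1: 10→3→2→14→12 push 18
augment #2: 10→11→5→9→12 push 1
augment #3: 10→3→2→1→9→12 push 10
augment #4: 10→3→6→8→13→12 push 4
augment #5: 10→11→6→8→13→12 push 11
augment #6: 10→11→6→5→9→13→12 push 1
augment #7: 10→7→3→2→1→9→13→12 push 1
augment #8: 10→7→3→6→5→9→13→12 push 5
max flow = 51; residual-reachable set from 10 gives S-side
cut edges (S→T): {(7,3), (10,3), (10,11)} total cap 51

Min-cut arcs: {(7,3), (10,3), (10,11)} (total capacity 51)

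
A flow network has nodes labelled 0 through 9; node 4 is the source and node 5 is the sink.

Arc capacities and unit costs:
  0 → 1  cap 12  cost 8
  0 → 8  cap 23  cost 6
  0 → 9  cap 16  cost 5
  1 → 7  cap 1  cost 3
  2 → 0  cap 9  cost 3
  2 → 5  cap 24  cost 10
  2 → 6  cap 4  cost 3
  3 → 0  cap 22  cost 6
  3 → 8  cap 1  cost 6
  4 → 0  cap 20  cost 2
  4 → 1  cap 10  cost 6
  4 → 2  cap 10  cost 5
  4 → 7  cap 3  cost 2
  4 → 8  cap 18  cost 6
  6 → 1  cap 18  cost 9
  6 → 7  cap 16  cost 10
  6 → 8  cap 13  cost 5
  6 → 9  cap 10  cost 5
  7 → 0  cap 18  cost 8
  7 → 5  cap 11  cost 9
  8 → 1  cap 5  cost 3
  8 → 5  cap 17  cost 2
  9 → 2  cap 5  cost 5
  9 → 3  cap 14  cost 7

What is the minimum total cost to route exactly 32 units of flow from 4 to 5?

Minimum cost for 32 units: 359

shortest-cost path #1: 4→8→5 push 17 @ unit cost 8 (adds 136)
shortest-cost path #2: 4→7→5 push 3 @ unit cost 11 (adds 33)
shortest-cost path #3: 4→2→5 push 10 @ unit cost 15 (adds 150)
shortest-cost path #4: 4→1→7→5 push 1 @ unit cost 18 (adds 18)
shortest-cost path #5: 4→0→9→2→5 push 1 @ unit cost 22 (adds 22)
total cost = 359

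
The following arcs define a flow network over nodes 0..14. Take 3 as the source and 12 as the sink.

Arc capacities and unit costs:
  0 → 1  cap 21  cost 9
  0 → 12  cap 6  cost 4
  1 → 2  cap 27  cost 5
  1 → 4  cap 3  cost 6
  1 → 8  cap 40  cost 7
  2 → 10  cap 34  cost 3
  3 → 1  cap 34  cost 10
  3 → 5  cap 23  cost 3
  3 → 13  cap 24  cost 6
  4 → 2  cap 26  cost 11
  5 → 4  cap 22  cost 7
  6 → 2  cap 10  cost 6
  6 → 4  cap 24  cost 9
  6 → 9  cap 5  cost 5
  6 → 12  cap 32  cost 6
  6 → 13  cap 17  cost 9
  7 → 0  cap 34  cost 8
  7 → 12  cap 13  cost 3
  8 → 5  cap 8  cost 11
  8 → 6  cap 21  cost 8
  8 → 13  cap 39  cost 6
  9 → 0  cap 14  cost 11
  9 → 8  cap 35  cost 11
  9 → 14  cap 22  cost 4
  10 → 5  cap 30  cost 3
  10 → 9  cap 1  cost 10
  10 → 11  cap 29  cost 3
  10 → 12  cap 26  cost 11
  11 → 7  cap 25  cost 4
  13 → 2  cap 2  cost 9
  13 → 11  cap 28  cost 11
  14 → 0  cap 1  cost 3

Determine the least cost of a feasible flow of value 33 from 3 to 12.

shortest-cost path #1: 3→13→11→7→12 push 13 @ unit cost 24 (adds 312)
shortest-cost path #2: 3→13→2→10→12 push 2 @ unit cost 29 (adds 58)
shortest-cost path #3: 3→1→2→10→12 push 18 @ unit cost 29 (adds 522)
total cost = 892

Minimum cost for 33 units: 892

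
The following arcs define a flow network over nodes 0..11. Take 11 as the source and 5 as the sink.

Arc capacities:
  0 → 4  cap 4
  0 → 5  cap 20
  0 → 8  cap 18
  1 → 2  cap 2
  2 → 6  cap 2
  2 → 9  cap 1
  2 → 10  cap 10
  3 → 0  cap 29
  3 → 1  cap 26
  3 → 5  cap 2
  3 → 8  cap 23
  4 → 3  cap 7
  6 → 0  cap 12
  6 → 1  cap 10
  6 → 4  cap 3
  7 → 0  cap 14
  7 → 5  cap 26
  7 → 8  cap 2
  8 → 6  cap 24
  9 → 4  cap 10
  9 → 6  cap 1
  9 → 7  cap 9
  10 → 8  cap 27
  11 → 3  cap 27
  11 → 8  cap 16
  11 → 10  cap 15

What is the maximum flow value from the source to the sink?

Maximum flow value: 23

augment #1: 11→3→5 bottleneck 2, total now 2
augment #2: 11→3→0→5 bottleneck 20, total now 22
augment #3: 11→3→1→2→9→7→5 bottleneck 1, total now 23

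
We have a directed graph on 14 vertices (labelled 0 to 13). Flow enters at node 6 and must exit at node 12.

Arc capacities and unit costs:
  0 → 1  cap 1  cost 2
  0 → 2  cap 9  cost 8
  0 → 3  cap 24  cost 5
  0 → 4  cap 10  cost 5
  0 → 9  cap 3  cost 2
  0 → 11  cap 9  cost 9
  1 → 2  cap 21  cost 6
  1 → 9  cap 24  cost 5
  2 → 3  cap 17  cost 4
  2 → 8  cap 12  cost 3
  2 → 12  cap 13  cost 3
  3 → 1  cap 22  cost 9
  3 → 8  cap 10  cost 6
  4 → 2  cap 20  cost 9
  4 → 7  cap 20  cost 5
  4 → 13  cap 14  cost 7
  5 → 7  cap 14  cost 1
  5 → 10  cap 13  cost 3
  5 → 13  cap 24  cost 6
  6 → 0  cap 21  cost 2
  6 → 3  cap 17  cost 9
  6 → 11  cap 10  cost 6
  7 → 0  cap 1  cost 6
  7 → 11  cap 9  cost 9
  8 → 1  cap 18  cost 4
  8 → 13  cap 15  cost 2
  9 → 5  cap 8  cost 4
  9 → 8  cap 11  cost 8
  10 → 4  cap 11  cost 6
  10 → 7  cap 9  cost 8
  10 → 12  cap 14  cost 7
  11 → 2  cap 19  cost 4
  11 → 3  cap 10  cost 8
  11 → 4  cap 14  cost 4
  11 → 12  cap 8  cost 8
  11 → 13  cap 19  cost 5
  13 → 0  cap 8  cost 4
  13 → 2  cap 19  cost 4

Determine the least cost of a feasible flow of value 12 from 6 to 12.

shortest-cost path #1: 6→11→2→12 push 10 @ unit cost 13 (adds 130)
shortest-cost path #2: 6→0→2→12 push 2 @ unit cost 13 (adds 26)
total cost = 156

Minimum cost for 12 units: 156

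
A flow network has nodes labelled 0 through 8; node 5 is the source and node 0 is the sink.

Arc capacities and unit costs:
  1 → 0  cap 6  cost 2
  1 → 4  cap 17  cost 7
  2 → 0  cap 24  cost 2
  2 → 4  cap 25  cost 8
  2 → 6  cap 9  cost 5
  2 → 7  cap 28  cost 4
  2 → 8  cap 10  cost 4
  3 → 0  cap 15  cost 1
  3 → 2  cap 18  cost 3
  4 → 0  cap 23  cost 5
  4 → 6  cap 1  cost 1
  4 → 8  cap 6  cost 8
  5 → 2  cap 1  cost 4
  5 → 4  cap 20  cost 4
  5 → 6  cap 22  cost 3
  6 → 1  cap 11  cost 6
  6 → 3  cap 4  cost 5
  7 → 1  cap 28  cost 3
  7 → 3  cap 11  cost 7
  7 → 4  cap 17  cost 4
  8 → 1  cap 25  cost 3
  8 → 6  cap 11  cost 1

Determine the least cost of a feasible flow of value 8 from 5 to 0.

shortest-cost path #1: 5→2→0 push 1 @ unit cost 6 (adds 6)
shortest-cost path #2: 5→6→3→0 push 4 @ unit cost 9 (adds 36)
shortest-cost path #3: 5→4→0 push 3 @ unit cost 9 (adds 27)
total cost = 69

Minimum cost for 8 units: 69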